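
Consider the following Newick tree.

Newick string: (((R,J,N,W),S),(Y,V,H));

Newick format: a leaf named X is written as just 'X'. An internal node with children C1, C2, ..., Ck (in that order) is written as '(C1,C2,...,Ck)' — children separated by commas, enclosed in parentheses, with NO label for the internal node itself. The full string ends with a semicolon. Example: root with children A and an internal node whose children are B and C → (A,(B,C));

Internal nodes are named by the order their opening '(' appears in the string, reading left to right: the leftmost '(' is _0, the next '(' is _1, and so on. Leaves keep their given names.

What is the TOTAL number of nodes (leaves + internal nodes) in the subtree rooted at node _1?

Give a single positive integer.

Answer: 7

Derivation:
Newick: (((R,J,N,W),S),(Y,V,H));
Locate _1: it is the '(' at position 1 (the 2nd '(' reading left to right).
Query: subtree rooted at _1
_1: subtree_size = 1 + 6
  _2: subtree_size = 1 + 4
    R: subtree_size = 1 + 0
    J: subtree_size = 1 + 0
    N: subtree_size = 1 + 0
    W: subtree_size = 1 + 0
  S: subtree_size = 1 + 0
Total subtree size of _1: 7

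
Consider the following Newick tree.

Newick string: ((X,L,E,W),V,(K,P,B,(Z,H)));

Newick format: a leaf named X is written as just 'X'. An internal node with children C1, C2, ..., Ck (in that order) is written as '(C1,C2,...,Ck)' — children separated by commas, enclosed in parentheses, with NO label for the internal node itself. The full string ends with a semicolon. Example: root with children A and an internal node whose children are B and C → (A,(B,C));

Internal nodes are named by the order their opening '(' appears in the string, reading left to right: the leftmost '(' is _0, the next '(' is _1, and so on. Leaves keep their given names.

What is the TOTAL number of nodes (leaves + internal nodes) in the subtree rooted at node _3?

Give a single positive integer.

Answer: 3

Derivation:
Newick: ((X,L,E,W),V,(K,P,B,(Z,H)));
Locate _3: it is the '(' at position 20 (the 4th '(' reading left to right).
Query: subtree rooted at _3
_3: subtree_size = 1 + 2
  Z: subtree_size = 1 + 0
  H: subtree_size = 1 + 0
Total subtree size of _3: 3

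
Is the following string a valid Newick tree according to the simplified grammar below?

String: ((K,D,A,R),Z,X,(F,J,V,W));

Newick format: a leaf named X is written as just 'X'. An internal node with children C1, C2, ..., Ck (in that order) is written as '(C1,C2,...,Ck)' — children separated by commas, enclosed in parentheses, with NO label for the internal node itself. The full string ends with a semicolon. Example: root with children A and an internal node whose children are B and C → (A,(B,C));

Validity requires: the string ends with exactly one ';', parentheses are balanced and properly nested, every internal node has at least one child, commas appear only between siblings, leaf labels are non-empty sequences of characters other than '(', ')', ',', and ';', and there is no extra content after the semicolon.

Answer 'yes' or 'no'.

Answer: yes

Derivation:
Input: ((K,D,A,R),Z,X,(F,J,V,W));
Paren balance: 3 '(' vs 3 ')' OK
Ends with single ';': True
Full parse: OK
Valid: True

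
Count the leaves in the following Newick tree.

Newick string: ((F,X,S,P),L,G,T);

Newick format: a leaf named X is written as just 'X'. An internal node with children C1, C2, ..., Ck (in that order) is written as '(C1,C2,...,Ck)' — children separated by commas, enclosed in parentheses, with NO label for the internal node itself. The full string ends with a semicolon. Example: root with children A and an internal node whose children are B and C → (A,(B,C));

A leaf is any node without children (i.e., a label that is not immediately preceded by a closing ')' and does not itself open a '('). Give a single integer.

Answer: 7

Derivation:
Newick: ((F,X,S,P),L,G,T);
Scan left-to-right; a leaf is any maximal label run not followed by '(':
  pos 2: leaf 'F' → count = 1
  pos 4: leaf 'X' → count = 2
  pos 6: leaf 'S' → count = 3
  pos 8: leaf 'P' → count = 4
  pos 11: leaf 'L' → count = 5
  pos 13: leaf 'G' → count = 6
  pos 15: leaf 'T' → count = 7
Total leaves: 7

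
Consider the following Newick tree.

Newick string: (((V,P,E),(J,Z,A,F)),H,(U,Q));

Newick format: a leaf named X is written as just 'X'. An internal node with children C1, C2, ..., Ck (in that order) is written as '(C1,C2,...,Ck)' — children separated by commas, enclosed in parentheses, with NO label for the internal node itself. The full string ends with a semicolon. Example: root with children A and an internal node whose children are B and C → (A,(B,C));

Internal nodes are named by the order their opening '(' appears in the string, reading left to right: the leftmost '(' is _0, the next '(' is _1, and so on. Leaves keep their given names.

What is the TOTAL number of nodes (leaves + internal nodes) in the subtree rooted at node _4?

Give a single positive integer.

Answer: 3

Derivation:
Newick: (((V,P,E),(J,Z,A,F)),H,(U,Q));
Locate _4: it is the '(' at position 23 (the 5th '(' reading left to right).
Query: subtree rooted at _4
_4: subtree_size = 1 + 2
  U: subtree_size = 1 + 0
  Q: subtree_size = 1 + 0
Total subtree size of _4: 3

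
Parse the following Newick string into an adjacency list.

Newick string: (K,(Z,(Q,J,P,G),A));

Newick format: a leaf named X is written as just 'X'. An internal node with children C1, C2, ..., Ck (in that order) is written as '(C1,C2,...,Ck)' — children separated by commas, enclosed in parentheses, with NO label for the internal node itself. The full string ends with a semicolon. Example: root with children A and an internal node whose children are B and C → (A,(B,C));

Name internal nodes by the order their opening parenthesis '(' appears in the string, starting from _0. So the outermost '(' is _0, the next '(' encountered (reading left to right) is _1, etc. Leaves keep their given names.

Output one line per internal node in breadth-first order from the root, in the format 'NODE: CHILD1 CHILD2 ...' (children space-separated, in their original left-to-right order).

Answer: _0: K _1
_1: Z _2 A
_2: Q J P G

Derivation:
Input: (K,(Z,(Q,J,P,G),A));
Scanning left-to-right, naming '(' by encounter order:
  pos 0: '(' -> open internal node _0 (depth 1)
  pos 3: '(' -> open internal node _1 (depth 2)
  pos 6: '(' -> open internal node _2 (depth 3)
  pos 14: ')' -> close internal node _2 (now at depth 2)
  pos 17: ')' -> close internal node _1 (now at depth 1)
  pos 18: ')' -> close internal node _0 (now at depth 0)
Total internal nodes: 3
BFS adjacency from root:
  _0: K _1
  _1: Z _2 A
  _2: Q J P G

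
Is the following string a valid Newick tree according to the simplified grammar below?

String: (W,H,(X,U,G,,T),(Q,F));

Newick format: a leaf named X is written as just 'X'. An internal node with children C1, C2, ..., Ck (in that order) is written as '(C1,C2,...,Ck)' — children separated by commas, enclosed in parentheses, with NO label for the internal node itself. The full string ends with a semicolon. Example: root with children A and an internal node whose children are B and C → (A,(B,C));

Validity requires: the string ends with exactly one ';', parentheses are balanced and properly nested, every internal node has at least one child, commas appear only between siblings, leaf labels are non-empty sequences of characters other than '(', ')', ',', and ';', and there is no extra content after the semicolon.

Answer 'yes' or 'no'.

Input: (W,H,(X,U,G,,T),(Q,F));
Paren balance: 3 '(' vs 3 ')' OK
Ends with single ';': True
Full parse: FAILS (empty leaf label at pos 12)
Valid: False

Answer: no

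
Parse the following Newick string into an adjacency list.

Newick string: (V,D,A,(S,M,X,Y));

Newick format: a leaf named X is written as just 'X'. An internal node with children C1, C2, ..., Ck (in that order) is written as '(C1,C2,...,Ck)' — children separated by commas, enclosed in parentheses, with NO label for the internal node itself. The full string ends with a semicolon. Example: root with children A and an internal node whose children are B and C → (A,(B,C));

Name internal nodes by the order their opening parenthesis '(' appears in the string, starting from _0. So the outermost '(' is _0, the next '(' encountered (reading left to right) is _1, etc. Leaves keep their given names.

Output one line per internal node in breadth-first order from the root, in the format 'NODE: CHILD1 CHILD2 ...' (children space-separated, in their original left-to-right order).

Input: (V,D,A,(S,M,X,Y));
Scanning left-to-right, naming '(' by encounter order:
  pos 0: '(' -> open internal node _0 (depth 1)
  pos 7: '(' -> open internal node _1 (depth 2)
  pos 15: ')' -> close internal node _1 (now at depth 1)
  pos 16: ')' -> close internal node _0 (now at depth 0)
Total internal nodes: 2
BFS adjacency from root:
  _0: V D A _1
  _1: S M X Y

Answer: _0: V D A _1
_1: S M X Y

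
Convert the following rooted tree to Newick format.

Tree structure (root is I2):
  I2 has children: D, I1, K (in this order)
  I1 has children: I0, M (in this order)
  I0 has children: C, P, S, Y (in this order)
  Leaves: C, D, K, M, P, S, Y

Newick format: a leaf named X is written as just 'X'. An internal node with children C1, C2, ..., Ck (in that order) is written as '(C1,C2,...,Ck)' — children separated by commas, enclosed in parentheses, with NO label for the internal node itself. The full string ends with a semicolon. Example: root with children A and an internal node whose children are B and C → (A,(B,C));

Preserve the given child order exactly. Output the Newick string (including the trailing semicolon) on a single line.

Answer: (D,((C,P,S,Y),M),K);

Derivation:
internal I2 with children ['D', 'I1', 'K']
  leaf 'D' → 'D'
  internal I1 with children ['I0', 'M']
    internal I0 with children ['C', 'P', 'S', 'Y']
      leaf 'C' → 'C'
      leaf 'P' → 'P'
      leaf 'S' → 'S'
      leaf 'Y' → 'Y'
    → '(C,P,S,Y)'
    leaf 'M' → 'M'
  → '((C,P,S,Y),M)'
  leaf 'K' → 'K'
→ '(D,((C,P,S,Y),M),K)'
Final: (D,((C,P,S,Y),M),K);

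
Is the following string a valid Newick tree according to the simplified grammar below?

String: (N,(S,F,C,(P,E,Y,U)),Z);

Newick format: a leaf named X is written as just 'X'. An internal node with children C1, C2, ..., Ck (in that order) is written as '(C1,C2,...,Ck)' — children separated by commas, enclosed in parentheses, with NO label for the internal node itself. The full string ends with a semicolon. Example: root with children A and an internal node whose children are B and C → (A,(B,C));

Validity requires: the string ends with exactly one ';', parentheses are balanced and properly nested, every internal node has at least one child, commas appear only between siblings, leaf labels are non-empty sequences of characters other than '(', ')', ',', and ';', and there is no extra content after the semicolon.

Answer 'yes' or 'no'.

Input: (N,(S,F,C,(P,E,Y,U)),Z);
Paren balance: 3 '(' vs 3 ')' OK
Ends with single ';': True
Full parse: OK
Valid: True

Answer: yes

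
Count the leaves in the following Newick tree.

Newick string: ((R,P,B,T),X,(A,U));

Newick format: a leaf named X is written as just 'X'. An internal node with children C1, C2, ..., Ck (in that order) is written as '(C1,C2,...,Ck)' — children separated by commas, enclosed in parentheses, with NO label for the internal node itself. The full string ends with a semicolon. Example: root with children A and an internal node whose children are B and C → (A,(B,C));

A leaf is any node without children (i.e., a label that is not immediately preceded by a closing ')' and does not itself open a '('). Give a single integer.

Answer: 7

Derivation:
Newick: ((R,P,B,T),X,(A,U));
Scan left-to-right; a leaf is any maximal label run not followed by '(':
  pos 2: leaf 'R' → count = 1
  pos 4: leaf 'P' → count = 2
  pos 6: leaf 'B' → count = 3
  pos 8: leaf 'T' → count = 4
  pos 11: leaf 'X' → count = 5
  pos 14: leaf 'A' → count = 6
  pos 16: leaf 'U' → count = 7
Total leaves: 7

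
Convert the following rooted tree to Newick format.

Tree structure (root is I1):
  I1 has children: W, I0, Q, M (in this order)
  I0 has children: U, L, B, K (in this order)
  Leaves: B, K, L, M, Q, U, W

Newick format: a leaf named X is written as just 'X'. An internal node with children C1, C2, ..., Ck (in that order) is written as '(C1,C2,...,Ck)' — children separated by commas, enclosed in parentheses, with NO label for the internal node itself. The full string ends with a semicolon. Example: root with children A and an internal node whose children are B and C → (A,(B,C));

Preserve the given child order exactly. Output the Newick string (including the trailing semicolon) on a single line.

Answer: (W,(U,L,B,K),Q,M);

Derivation:
internal I1 with children ['W', 'I0', 'Q', 'M']
  leaf 'W' → 'W'
  internal I0 with children ['U', 'L', 'B', 'K']
    leaf 'U' → 'U'
    leaf 'L' → 'L'
    leaf 'B' → 'B'
    leaf 'K' → 'K'
  → '(U,L,B,K)'
  leaf 'Q' → 'Q'
  leaf 'M' → 'M'
→ '(W,(U,L,B,K),Q,M)'
Final: (W,(U,L,B,K),Q,M);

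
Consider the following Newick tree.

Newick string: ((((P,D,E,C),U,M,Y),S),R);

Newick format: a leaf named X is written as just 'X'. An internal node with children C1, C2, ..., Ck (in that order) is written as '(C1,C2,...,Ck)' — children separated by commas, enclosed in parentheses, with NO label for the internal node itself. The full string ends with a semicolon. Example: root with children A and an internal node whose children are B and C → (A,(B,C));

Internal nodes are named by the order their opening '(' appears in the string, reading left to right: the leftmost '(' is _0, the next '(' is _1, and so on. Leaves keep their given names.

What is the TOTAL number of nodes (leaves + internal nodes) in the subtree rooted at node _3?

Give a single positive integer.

Newick: ((((P,D,E,C),U,M,Y),S),R);
Locate _3: it is the '(' at position 3 (the 4th '(' reading left to right).
Query: subtree rooted at _3
_3: subtree_size = 1 + 4
  P: subtree_size = 1 + 0
  D: subtree_size = 1 + 0
  E: subtree_size = 1 + 0
  C: subtree_size = 1 + 0
Total subtree size of _3: 5

Answer: 5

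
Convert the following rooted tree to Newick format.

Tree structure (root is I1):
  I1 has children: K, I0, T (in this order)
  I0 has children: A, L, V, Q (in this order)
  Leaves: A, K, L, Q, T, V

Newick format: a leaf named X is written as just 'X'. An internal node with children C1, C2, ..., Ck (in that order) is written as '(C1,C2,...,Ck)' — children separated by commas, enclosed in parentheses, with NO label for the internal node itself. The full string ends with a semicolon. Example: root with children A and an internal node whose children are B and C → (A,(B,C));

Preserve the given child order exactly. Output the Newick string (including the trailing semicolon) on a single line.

Answer: (K,(A,L,V,Q),T);

Derivation:
internal I1 with children ['K', 'I0', 'T']
  leaf 'K' → 'K'
  internal I0 with children ['A', 'L', 'V', 'Q']
    leaf 'A' → 'A'
    leaf 'L' → 'L'
    leaf 'V' → 'V'
    leaf 'Q' → 'Q'
  → '(A,L,V,Q)'
  leaf 'T' → 'T'
→ '(K,(A,L,V,Q),T)'
Final: (K,(A,L,V,Q),T);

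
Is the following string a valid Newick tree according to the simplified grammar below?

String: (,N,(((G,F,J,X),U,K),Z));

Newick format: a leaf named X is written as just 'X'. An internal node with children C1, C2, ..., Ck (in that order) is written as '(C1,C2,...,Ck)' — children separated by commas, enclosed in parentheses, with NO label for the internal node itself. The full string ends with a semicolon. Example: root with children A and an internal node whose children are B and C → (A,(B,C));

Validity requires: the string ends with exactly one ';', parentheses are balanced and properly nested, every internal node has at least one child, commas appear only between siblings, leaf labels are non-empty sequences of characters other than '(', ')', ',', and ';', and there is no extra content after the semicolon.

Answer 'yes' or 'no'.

Input: (,N,(((G,F,J,X),U,K),Z));
Paren balance: 4 '(' vs 4 ')' OK
Ends with single ';': True
Full parse: FAILS (empty leaf label at pos 1)
Valid: False

Answer: no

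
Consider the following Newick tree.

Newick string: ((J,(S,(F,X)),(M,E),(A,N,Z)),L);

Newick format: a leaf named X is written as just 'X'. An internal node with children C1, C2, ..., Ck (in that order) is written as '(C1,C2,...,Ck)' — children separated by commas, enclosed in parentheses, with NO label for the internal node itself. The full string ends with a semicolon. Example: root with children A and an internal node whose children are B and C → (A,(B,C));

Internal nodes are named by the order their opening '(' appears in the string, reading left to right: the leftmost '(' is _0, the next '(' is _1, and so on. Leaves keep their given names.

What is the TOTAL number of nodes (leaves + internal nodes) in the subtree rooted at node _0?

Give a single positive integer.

Newick: ((J,(S,(F,X)),(M,E),(A,N,Z)),L);
Locate _0: it is the '(' at position 0 (the 1st '(' reading left to right).
Query: subtree rooted at _0
_0: subtree_size = 1 + 15
  _1: subtree_size = 1 + 13
    J: subtree_size = 1 + 0
    _2: subtree_size = 1 + 4
      S: subtree_size = 1 + 0
      _3: subtree_size = 1 + 2
        F: subtree_size = 1 + 0
        X: subtree_size = 1 + 0
    _4: subtree_size = 1 + 2
      M: subtree_size = 1 + 0
      E: subtree_size = 1 + 0
    _5: subtree_size = 1 + 3
      A: subtree_size = 1 + 0
      N: subtree_size = 1 + 0
      Z: subtree_size = 1 + 0
  L: subtree_size = 1 + 0
Total subtree size of _0: 16

Answer: 16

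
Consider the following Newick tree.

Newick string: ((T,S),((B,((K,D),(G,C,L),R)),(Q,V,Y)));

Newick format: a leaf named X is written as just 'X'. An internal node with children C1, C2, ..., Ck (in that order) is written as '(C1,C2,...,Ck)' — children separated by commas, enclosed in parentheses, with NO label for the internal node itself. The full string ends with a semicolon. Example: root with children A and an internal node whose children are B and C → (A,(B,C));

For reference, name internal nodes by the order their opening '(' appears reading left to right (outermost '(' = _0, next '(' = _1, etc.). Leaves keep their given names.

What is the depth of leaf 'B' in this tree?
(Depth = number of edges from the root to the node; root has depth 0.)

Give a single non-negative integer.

Answer: 3

Derivation:
Newick: ((T,S),((B,((K,D),(G,C,L),R)),(Q,V,Y)));
Naming internals by '(' encounter order: outermost '(' = _0, next = _1, ...
Query node: B
Path from root: _0 -> _2 -> _3 -> B
Depth of B: 3 (number of edges from root)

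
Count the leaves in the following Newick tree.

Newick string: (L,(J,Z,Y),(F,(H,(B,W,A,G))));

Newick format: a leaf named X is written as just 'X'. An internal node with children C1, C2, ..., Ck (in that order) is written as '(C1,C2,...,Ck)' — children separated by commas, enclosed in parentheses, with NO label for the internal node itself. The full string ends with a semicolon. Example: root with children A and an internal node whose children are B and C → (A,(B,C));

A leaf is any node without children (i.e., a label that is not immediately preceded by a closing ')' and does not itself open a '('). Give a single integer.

Answer: 10

Derivation:
Newick: (L,(J,Z,Y),(F,(H,(B,W,A,G))));
Scan left-to-right; a leaf is any maximal label run not followed by '(':
  pos 1: leaf 'L' → count = 1
  pos 4: leaf 'J' → count = 2
  pos 6: leaf 'Z' → count = 3
  pos 8: leaf 'Y' → count = 4
  pos 12: leaf 'F' → count = 5
  pos 15: leaf 'H' → count = 6
  pos 18: leaf 'B' → count = 7
  pos 20: leaf 'W' → count = 8
  pos 22: leaf 'A' → count = 9
  pos 24: leaf 'G' → count = 10
Total leaves: 10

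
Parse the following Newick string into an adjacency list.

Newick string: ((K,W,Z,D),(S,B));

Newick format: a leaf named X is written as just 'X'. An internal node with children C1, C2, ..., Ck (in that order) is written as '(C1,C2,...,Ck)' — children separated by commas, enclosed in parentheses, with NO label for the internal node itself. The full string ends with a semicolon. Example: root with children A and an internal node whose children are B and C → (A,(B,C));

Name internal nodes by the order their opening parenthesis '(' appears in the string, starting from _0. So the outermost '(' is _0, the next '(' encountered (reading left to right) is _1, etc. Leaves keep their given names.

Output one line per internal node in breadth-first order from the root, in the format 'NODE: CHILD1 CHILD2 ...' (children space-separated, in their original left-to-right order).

Answer: _0: _1 _2
_1: K W Z D
_2: S B

Derivation:
Input: ((K,W,Z,D),(S,B));
Scanning left-to-right, naming '(' by encounter order:
  pos 0: '(' -> open internal node _0 (depth 1)
  pos 1: '(' -> open internal node _1 (depth 2)
  pos 9: ')' -> close internal node _1 (now at depth 1)
  pos 11: '(' -> open internal node _2 (depth 2)
  pos 15: ')' -> close internal node _2 (now at depth 1)
  pos 16: ')' -> close internal node _0 (now at depth 0)
Total internal nodes: 3
BFS adjacency from root:
  _0: _1 _2
  _1: K W Z D
  _2: S B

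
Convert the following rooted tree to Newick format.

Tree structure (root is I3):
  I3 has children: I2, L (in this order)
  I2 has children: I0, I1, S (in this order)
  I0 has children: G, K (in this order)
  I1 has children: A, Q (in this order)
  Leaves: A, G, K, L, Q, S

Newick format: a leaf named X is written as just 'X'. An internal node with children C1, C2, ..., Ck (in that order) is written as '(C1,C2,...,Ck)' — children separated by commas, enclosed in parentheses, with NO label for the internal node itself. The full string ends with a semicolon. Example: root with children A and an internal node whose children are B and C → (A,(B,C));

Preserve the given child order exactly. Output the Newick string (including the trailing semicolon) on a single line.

internal I3 with children ['I2', 'L']
  internal I2 with children ['I0', 'I1', 'S']
    internal I0 with children ['G', 'K']
      leaf 'G' → 'G'
      leaf 'K' → 'K'
    → '(G,K)'
    internal I1 with children ['A', 'Q']
      leaf 'A' → 'A'
      leaf 'Q' → 'Q'
    → '(A,Q)'
    leaf 'S' → 'S'
  → '((G,K),(A,Q),S)'
  leaf 'L' → 'L'
→ '(((G,K),(A,Q),S),L)'
Final: (((G,K),(A,Q),S),L);

Answer: (((G,K),(A,Q),S),L);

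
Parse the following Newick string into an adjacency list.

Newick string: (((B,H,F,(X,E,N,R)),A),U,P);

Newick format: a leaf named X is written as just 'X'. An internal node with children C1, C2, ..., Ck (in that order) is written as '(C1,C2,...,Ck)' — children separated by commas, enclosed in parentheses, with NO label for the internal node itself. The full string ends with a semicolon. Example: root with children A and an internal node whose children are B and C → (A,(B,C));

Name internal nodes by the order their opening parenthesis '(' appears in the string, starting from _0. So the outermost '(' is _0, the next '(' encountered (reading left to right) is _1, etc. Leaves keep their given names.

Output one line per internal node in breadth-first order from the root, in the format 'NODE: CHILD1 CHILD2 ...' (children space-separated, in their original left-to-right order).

Input: (((B,H,F,(X,E,N,R)),A),U,P);
Scanning left-to-right, naming '(' by encounter order:
  pos 0: '(' -> open internal node _0 (depth 1)
  pos 1: '(' -> open internal node _1 (depth 2)
  pos 2: '(' -> open internal node _2 (depth 3)
  pos 9: '(' -> open internal node _3 (depth 4)
  pos 17: ')' -> close internal node _3 (now at depth 3)
  pos 18: ')' -> close internal node _2 (now at depth 2)
  pos 21: ')' -> close internal node _1 (now at depth 1)
  pos 26: ')' -> close internal node _0 (now at depth 0)
Total internal nodes: 4
BFS adjacency from root:
  _0: _1 U P
  _1: _2 A
  _2: B H F _3
  _3: X E N R

Answer: _0: _1 U P
_1: _2 A
_2: B H F _3
_3: X E N R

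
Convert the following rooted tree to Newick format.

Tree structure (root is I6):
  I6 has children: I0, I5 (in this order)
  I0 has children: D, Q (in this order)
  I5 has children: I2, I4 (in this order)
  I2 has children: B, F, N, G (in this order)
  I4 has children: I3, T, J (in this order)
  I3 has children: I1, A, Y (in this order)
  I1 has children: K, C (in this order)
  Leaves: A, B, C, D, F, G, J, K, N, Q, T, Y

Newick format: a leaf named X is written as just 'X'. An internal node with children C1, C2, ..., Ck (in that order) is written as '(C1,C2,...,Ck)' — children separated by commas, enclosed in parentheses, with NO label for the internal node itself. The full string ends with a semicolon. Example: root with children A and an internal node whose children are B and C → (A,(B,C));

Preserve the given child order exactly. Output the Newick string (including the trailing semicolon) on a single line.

Answer: ((D,Q),((B,F,N,G),(((K,C),A,Y),T,J)));

Derivation:
internal I6 with children ['I0', 'I5']
  internal I0 with children ['D', 'Q']
    leaf 'D' → 'D'
    leaf 'Q' → 'Q'
  → '(D,Q)'
  internal I5 with children ['I2', 'I4']
    internal I2 with children ['B', 'F', 'N', 'G']
      leaf 'B' → 'B'
      leaf 'F' → 'F'
      leaf 'N' → 'N'
      leaf 'G' → 'G'
    → '(B,F,N,G)'
    internal I4 with children ['I3', 'T', 'J']
      internal I3 with children ['I1', 'A', 'Y']
        internal I1 with children ['K', 'C']
          leaf 'K' → 'K'
          leaf 'C' → 'C'
        → '(K,C)'
        leaf 'A' → 'A'
        leaf 'Y' → 'Y'
      → '((K,C),A,Y)'
      leaf 'T' → 'T'
      leaf 'J' → 'J'
    → '(((K,C),A,Y),T,J)'
  → '((B,F,N,G),(((K,C),A,Y),T,J))'
→ '((D,Q),((B,F,N,G),(((K,C),A,Y),T,J)))'
Final: ((D,Q),((B,F,N,G),(((K,C),A,Y),T,J)));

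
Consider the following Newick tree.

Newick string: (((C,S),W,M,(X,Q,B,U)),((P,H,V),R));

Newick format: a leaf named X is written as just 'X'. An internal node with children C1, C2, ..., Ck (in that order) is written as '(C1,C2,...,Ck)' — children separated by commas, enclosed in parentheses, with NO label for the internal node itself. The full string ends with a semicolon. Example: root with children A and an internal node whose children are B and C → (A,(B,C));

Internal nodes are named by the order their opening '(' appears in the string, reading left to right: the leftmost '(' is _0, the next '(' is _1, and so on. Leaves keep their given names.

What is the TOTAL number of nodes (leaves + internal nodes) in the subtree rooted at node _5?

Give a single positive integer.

Newick: (((C,S),W,M,(X,Q,B,U)),((P,H,V),R));
Locate _5: it is the '(' at position 24 (the 6th '(' reading left to right).
Query: subtree rooted at _5
_5: subtree_size = 1 + 3
  P: subtree_size = 1 + 0
  H: subtree_size = 1 + 0
  V: subtree_size = 1 + 0
Total subtree size of _5: 4

Answer: 4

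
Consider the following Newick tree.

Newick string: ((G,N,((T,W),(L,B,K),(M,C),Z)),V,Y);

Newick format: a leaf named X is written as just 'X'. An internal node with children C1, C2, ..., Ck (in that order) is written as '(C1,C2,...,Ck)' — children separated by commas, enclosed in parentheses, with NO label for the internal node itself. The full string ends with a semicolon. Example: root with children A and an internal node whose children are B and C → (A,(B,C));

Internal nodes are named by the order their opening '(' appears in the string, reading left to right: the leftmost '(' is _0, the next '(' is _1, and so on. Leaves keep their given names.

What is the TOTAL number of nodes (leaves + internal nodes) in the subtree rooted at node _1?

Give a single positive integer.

Newick: ((G,N,((T,W),(L,B,K),(M,C),Z)),V,Y);
Locate _1: it is the '(' at position 1 (the 2nd '(' reading left to right).
Query: subtree rooted at _1
_1: subtree_size = 1 + 14
  G: subtree_size = 1 + 0
  N: subtree_size = 1 + 0
  _2: subtree_size = 1 + 11
    _3: subtree_size = 1 + 2
      T: subtree_size = 1 + 0
      W: subtree_size = 1 + 0
    _4: subtree_size = 1 + 3
      L: subtree_size = 1 + 0
      B: subtree_size = 1 + 0
      K: subtree_size = 1 + 0
    _5: subtree_size = 1 + 2
      M: subtree_size = 1 + 0
      C: subtree_size = 1 + 0
    Z: subtree_size = 1 + 0
Total subtree size of _1: 15

Answer: 15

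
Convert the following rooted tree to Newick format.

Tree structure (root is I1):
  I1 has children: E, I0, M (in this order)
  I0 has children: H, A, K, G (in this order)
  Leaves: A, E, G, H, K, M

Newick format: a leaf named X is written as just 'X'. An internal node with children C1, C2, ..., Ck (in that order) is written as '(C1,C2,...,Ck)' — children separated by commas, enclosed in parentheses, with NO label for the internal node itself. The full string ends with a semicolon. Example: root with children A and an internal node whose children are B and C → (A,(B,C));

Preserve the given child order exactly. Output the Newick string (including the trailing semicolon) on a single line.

Answer: (E,(H,A,K,G),M);

Derivation:
internal I1 with children ['E', 'I0', 'M']
  leaf 'E' → 'E'
  internal I0 with children ['H', 'A', 'K', 'G']
    leaf 'H' → 'H'
    leaf 'A' → 'A'
    leaf 'K' → 'K'
    leaf 'G' → 'G'
  → '(H,A,K,G)'
  leaf 'M' → 'M'
→ '(E,(H,A,K,G),M)'
Final: (E,(H,A,K,G),M);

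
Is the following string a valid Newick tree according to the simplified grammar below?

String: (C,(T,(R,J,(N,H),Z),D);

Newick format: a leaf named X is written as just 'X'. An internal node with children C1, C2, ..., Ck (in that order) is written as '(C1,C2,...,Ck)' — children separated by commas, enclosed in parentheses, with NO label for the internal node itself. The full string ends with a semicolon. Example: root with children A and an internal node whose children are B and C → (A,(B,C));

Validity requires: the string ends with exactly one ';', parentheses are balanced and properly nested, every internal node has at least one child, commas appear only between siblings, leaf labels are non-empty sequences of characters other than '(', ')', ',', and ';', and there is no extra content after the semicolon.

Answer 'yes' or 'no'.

Input: (C,(T,(R,J,(N,H),Z),D);
Paren balance: 4 '(' vs 3 ')' MISMATCH
Ends with single ';': True
Full parse: FAILS (expected , or ) at pos 22)
Valid: False

Answer: no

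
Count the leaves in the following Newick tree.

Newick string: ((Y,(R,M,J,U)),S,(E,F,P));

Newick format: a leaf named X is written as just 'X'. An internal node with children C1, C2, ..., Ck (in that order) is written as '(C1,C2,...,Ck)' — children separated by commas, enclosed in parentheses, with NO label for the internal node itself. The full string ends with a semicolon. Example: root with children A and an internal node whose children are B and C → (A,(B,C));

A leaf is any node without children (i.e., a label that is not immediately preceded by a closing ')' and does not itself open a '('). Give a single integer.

Newick: ((Y,(R,M,J,U)),S,(E,F,P));
Scan left-to-right; a leaf is any maximal label run not followed by '(':
  pos 2: leaf 'Y' → count = 1
  pos 5: leaf 'R' → count = 2
  pos 7: leaf 'M' → count = 3
  pos 9: leaf 'J' → count = 4
  pos 11: leaf 'U' → count = 5
  pos 15: leaf 'S' → count = 6
  pos 18: leaf 'E' → count = 7
  pos 20: leaf 'F' → count = 8
  pos 22: leaf 'P' → count = 9
Total leaves: 9

Answer: 9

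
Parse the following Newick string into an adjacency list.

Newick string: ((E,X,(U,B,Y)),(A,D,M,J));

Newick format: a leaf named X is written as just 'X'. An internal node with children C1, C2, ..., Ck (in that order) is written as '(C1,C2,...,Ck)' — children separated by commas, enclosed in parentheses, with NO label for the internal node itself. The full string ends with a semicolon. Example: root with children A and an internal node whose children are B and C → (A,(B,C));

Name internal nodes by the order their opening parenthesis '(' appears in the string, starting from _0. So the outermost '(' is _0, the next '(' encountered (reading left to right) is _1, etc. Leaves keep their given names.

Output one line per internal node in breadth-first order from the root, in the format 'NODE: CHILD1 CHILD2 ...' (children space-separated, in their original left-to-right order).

Input: ((E,X,(U,B,Y)),(A,D,M,J));
Scanning left-to-right, naming '(' by encounter order:
  pos 0: '(' -> open internal node _0 (depth 1)
  pos 1: '(' -> open internal node _1 (depth 2)
  pos 6: '(' -> open internal node _2 (depth 3)
  pos 12: ')' -> close internal node _2 (now at depth 2)
  pos 13: ')' -> close internal node _1 (now at depth 1)
  pos 15: '(' -> open internal node _3 (depth 2)
  pos 23: ')' -> close internal node _3 (now at depth 1)
  pos 24: ')' -> close internal node _0 (now at depth 0)
Total internal nodes: 4
BFS adjacency from root:
  _0: _1 _3
  _1: E X _2
  _3: A D M J
  _2: U B Y

Answer: _0: _1 _3
_1: E X _2
_3: A D M J
_2: U B Y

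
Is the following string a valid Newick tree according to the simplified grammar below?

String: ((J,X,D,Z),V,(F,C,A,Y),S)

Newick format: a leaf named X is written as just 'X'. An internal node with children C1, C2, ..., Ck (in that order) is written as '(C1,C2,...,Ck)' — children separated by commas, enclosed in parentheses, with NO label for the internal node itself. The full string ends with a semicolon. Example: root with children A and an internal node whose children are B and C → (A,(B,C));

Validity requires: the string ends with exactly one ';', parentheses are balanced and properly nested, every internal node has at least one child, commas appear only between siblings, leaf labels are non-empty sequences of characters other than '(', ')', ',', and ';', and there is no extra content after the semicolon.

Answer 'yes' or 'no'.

Answer: no

Derivation:
Input: ((J,X,D,Z),V,(F,C,A,Y),S)
Paren balance: 3 '(' vs 3 ')' OK
Ends with single ';': False
Full parse: FAILS (must end with ;)
Valid: False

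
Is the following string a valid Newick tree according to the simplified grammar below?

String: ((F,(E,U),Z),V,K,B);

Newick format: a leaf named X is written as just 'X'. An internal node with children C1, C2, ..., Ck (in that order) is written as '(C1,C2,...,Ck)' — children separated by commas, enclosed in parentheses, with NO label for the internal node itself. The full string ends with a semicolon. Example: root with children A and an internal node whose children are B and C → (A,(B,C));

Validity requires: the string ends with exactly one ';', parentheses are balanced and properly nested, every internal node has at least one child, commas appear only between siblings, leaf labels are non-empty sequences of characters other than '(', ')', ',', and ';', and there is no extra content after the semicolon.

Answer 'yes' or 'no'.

Input: ((F,(E,U),Z),V,K,B);
Paren balance: 3 '(' vs 3 ')' OK
Ends with single ';': True
Full parse: OK
Valid: True

Answer: yes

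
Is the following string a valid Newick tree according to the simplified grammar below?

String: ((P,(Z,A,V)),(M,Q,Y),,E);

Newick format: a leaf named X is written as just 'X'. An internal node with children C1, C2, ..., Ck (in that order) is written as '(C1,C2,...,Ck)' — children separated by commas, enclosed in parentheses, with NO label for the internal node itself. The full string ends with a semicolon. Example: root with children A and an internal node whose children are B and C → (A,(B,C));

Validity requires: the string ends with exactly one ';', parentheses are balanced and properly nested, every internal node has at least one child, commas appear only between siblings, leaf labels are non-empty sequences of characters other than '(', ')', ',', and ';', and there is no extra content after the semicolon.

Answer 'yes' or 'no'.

Answer: no

Derivation:
Input: ((P,(Z,A,V)),(M,Q,Y),,E);
Paren balance: 4 '(' vs 4 ')' OK
Ends with single ';': True
Full parse: FAILS (empty leaf label at pos 21)
Valid: False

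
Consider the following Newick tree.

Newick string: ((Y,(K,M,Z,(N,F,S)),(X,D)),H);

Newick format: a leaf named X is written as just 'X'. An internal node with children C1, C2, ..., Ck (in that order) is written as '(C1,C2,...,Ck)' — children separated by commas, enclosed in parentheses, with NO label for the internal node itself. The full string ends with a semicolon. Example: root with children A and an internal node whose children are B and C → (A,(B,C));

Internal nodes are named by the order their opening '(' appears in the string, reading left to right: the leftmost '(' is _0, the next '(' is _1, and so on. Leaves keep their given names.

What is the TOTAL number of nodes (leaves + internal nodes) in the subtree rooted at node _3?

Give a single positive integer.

Answer: 4

Derivation:
Newick: ((Y,(K,M,Z,(N,F,S)),(X,D)),H);
Locate _3: it is the '(' at position 11 (the 4th '(' reading left to right).
Query: subtree rooted at _3
_3: subtree_size = 1 + 3
  N: subtree_size = 1 + 0
  F: subtree_size = 1 + 0
  S: subtree_size = 1 + 0
Total subtree size of _3: 4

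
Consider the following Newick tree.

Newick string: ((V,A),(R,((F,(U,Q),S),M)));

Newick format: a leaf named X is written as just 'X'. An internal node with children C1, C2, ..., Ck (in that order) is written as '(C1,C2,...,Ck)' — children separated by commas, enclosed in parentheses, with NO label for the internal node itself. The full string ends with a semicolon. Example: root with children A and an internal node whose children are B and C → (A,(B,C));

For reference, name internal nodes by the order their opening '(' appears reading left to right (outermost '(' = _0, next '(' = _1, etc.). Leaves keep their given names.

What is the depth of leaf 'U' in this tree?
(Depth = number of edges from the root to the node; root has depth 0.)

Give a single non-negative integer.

Newick: ((V,A),(R,((F,(U,Q),S),M)));
Naming internals by '(' encounter order: outermost '(' = _0, next = _1, ...
Query node: U
Path from root: _0 -> _2 -> _3 -> _4 -> _5 -> U
Depth of U: 5 (number of edges from root)

Answer: 5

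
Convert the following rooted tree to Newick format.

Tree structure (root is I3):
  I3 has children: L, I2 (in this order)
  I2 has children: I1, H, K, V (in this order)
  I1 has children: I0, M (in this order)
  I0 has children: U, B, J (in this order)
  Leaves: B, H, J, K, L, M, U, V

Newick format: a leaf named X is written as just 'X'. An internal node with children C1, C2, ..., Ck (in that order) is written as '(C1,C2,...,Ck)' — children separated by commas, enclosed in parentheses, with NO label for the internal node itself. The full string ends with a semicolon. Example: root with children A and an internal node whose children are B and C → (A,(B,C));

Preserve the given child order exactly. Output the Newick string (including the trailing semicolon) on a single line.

Answer: (L,(((U,B,J),M),H,K,V));

Derivation:
internal I3 with children ['L', 'I2']
  leaf 'L' → 'L'
  internal I2 with children ['I1', 'H', 'K', 'V']
    internal I1 with children ['I0', 'M']
      internal I0 with children ['U', 'B', 'J']
        leaf 'U' → 'U'
        leaf 'B' → 'B'
        leaf 'J' → 'J'
      → '(U,B,J)'
      leaf 'M' → 'M'
    → '((U,B,J),M)'
    leaf 'H' → 'H'
    leaf 'K' → 'K'
    leaf 'V' → 'V'
  → '(((U,B,J),M),H,K,V)'
→ '(L,(((U,B,J),M),H,K,V))'
Final: (L,(((U,B,J),M),H,K,V));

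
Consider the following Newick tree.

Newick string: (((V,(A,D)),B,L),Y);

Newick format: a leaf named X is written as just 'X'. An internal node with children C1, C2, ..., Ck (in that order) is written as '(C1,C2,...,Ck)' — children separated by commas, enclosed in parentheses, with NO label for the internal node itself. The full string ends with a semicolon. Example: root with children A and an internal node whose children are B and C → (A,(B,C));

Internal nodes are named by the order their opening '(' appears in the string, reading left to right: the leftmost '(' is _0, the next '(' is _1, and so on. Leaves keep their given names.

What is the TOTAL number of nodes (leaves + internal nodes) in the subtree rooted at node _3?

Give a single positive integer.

Newick: (((V,(A,D)),B,L),Y);
Locate _3: it is the '(' at position 5 (the 4th '(' reading left to right).
Query: subtree rooted at _3
_3: subtree_size = 1 + 2
  A: subtree_size = 1 + 0
  D: subtree_size = 1 + 0
Total subtree size of _3: 3

Answer: 3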